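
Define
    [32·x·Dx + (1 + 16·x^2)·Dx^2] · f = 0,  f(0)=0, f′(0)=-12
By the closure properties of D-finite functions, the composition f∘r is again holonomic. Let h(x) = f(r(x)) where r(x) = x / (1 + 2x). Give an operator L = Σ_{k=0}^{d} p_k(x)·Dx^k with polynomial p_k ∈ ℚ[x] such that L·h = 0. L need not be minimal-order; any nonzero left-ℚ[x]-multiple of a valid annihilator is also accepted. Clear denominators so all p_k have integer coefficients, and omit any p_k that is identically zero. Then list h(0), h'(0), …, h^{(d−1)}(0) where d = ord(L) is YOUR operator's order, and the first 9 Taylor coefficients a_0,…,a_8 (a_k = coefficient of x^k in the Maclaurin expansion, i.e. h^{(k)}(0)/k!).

f: a_k = 0, -12, 0, 64, 0, -3072/5, 0, 49152/7, 0, …
h₀=f(r): pull back L_f along r ⇒ L₀.
L = (4 + 40·x)·Dx + (1 + 4·x + 20·x^2)·Dx^2  (order 2).
h: a_k = 0, -12, 24, 16, -288, 3648/5, 1408, -106752/7, 32256, …
ICs: h(0) = 0, h′(0) = -12.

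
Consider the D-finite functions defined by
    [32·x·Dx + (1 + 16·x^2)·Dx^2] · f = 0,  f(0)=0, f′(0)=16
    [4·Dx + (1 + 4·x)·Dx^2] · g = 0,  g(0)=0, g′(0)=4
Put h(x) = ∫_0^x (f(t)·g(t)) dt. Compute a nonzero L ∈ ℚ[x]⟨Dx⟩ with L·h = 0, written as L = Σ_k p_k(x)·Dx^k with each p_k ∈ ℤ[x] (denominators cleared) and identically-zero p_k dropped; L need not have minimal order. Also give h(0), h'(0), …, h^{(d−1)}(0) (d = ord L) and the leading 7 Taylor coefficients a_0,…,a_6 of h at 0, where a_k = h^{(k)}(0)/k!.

f: a_k = 0, 16, 0, -256/3, 0, 4096/5, 0, …
g: a_k = 0, 4, -8, 64/3, -64, 1024/5, -2048/3, …
f·g: L₀ = L_f ⊗_s L_g, ord ≤ 2·2.
Integrate: L := L₀·Dx.
L = (1536 + 11264·x + 81920·x^2 + 638976·x^3 + 1966080·x^4 + 3407872·x^5 + 4194304·x^7)·Dx^2 + (288 + 7936·x + 78848·x^2 + 495616·x^3 + 2228224·x^4 + 6094848·x^5 + 9175040·x^6 + 3145728·x^7 + 14680064·x^8)·Dx^3 + (48 + 1024·x + 12288·x^2 + 79872·x^3 + 368640·x^4 + 1277952·x^5 + 3145728·x^6 + 4718592·x^7 + 3145728·x^8 + 8388608·x^9)·Dx^4 + (5 + 72·x + 592·x^2 + 3584·x^3 + 16896·x^4 + 61440·x^5 + 172032·x^6 + 393216·x^7 + 589824·x^8 + 524288·x^9 + 1048576·x^10)·Dx^5  (order 5).
h: a_k = 0, 0, 0, 64/3, -32, 0, -512/9, …
ICs: h(0) = 0, h′(0) = 0, h′′(0) = 0, h′′′(0) = 128, h′′′′(0) = -768.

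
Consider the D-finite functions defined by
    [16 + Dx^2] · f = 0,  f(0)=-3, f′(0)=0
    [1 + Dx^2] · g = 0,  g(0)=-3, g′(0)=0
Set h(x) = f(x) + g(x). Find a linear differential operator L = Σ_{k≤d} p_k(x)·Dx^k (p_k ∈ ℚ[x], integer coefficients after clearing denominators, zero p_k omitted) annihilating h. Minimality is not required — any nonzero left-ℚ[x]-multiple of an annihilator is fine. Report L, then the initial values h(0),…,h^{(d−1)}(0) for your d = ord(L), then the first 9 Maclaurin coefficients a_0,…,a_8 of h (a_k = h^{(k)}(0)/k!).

L = 16 + 17·Dx^2 + Dx^4  (order 4).
h: a_k = -6, 0, 51/2, 0, -257/8, 0, 4097/240, 0, -65537/13440, …
ICs: h(0) = -6, h′(0) = 0, h′′(0) = 51, h′′′(0) = 0.

f: a_k = -3, 0, 24, 0, -32, 0, 256/15, 0, -512/105, …
g: a_k = -3, 0, 3/2, 0, -1/8, 0, 1/240, 0, -1/13440, …
Weyl lclm of L_f,L_g ⇒ L₀ (ord ≤ 4).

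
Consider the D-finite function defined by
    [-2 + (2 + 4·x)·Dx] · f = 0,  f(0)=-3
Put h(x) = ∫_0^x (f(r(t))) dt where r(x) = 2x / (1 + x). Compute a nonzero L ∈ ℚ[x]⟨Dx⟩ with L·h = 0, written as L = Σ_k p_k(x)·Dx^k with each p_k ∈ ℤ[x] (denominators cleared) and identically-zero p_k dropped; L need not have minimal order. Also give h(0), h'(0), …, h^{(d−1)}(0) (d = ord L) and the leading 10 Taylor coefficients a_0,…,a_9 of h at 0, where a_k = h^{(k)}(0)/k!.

L = -2·Dx + (1 + 6·x + 5·x^2)·Dx^2  (order 2).
h: a_k = 0, -3, -3, 4, -15/2, 18, -51, 1128/7, -2193/4, 5900/3, …
ICs: h(0) = 0, h′(0) = -3.

f: a_k = -3, -3, 3/2, -3/2, 15/8, -21/8, 63/16, -99/16, 1287/128, -2145/128, …
Substitute x→r, Dx→(1/r')Dx; clear ⇒ L₀.
Integrate: L := L₀·Dx.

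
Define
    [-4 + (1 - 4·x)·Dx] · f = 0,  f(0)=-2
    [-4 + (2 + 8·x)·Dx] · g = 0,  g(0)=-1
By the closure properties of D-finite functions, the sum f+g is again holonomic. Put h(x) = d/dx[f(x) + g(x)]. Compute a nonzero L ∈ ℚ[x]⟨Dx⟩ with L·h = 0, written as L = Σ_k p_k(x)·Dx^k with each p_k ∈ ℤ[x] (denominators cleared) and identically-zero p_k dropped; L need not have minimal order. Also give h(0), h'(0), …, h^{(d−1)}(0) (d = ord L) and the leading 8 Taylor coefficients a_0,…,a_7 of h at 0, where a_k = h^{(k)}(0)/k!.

L = (-144 - 192·x) + (-42 - 432·x - 672·x^2)·Dx + (5 + 12·x - 80·x^2 - 192·x^3)·Dx^2  (order 2).
h: a_k = -10, -60, -396, -2008, -10380, -48648, -231224, -1041712, …
ICs: h(0) = -10, h′(0) = -60.

f: a_k = -2, -8, -32, -128, -512, -2048, -8192, -32768, …
g: a_k = -1, -2, 2, -4, 10, -28, 84, -264, …
L₀ := lclm(L_f,L_g); ord L₀ ≤ 1+1.
Differentiate: ansatz ord ≤ ord L₀ ⇒ L.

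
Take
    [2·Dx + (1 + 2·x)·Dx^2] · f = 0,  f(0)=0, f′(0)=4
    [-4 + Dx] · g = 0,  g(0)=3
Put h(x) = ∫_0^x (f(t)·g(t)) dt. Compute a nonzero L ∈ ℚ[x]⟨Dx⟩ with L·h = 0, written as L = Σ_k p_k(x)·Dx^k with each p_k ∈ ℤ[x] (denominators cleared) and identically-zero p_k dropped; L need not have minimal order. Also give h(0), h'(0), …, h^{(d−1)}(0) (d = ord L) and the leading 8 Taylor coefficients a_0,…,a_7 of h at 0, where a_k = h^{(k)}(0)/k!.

L = (8 + 32·x)·Dx + (-6 - 16·x)·Dx^2 + (1 + 2·x)·Dx^3  (order 3).
h: a_k = 0, 0, 6, 12, 16, 72/5, 176/15, 128/21, …
ICs: h(0) = 0, h′(0) = 0, h′′(0) = 12.

f: a_k = 0, 4, -4, 16/3, -8, 64/5, -64/3, 256/7, …
g: a_k = 3, 12, 24, 32, 32, 128/5, 256/15, 1024/105, …
Product ⇒ symmetric product L₀, ord ≤ 2.
h=∫h₀ ⇒ L = L₀·Dx.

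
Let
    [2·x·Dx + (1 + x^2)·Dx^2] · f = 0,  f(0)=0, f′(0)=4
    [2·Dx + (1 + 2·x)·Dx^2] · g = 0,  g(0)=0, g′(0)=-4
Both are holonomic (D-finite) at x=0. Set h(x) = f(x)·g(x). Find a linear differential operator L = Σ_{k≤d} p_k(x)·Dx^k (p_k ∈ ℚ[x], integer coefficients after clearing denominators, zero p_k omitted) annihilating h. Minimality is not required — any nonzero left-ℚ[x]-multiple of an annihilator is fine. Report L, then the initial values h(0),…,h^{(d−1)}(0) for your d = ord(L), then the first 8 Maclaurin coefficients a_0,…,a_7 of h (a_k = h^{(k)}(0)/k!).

L = (24 + 80·x + 88·x^2 + 240·x^3 + 240·x^4 + 208·x^5 + 16·x^7)·Dx + (12 + 80·x + 332·x^2 + 608·x^3 + 880·x^4 + 744·x^5 + 560·x^6 + 24·x^7 + 56·x^8)·Dx^2 + (12 + 52·x + 168·x^2 + 372·x^3 + 516·x^4 + 564·x^5 + 384·x^6 + 276·x^7 + 24·x^8 + 32·x^9)·Dx^3 + (2 + 12·x + 34·x^2 + 64·x^3 + 87·x^4 + 96·x^5 + 84·x^6 + 48·x^7 + 33·x^8 + 4·x^9 + 4·x^10)·Dx^4  (order 4).
h: a_k = 0, 0, -16, 16, -16, 80/3, -2128/45, 1168/15, …
ICs: h(0) = 0, h′(0) = 0, h′′(0) = -32, h′′′(0) = 96.

f: a_k = 0, 4, 0, -4/3, 0, 4/5, 0, -4/7, …
g: a_k = 0, -4, 4, -16/3, 8, -64/5, 64/3, -256/7, …
Sym-product of L_f,L_g gives L₀ (≤ ord 4).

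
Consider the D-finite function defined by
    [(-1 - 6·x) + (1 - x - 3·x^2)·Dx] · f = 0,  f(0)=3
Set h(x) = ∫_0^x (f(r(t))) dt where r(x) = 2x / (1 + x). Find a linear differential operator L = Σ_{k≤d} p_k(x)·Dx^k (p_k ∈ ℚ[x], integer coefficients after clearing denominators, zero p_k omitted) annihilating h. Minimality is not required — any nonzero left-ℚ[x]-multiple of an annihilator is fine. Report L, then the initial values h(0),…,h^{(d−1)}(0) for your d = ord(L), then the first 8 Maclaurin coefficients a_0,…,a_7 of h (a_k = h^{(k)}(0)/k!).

f: a_k = 3, 3, 12, 21, 57, 120, 291, 651, …
f∘r: x↦r, Dx↦Dx/r' in L_f ⇒ L₀.
Integrate: L := L₀·Dx.
L = (2 + 26·x)·Dx + (-1 - x + 13·x^2 + 13·x^3)·Dx^2  (order 2).
h: a_k = 0, 3, 3, 14, 39/2, 546/5, 169, 1014, …
ICs: h(0) = 0, h′(0) = 3.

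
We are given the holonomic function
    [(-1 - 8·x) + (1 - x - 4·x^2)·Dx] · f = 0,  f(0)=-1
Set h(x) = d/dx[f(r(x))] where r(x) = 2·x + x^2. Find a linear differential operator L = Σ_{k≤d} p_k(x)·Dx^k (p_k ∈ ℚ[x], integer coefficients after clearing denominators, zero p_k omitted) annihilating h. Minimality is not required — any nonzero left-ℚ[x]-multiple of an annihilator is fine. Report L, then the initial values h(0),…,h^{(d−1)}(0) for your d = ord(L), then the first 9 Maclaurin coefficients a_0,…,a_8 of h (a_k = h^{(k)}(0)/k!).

L = (21 + 150·x + 987·x^2 + 2192·x^3 + 2148·x^4 + 960·x^5 + 160·x^6) + (-1 - 15·x + 27·x^2 + 345·x^3 + 700·x^4 + 588·x^5 + 224·x^6 + 32·x^7)·Dx  (order 1).
h: a_k = -2, -42, -276, -2308, -15310, -104934, -676424, -4335016, -27167130, …
ICs: h(0) = -2.

f: a_k = -1, -1, -5, -9, -29, -65, -181, -441, -1165, …
h₀=f(r): pull back L_f along r ⇒ L₀.
Derive L from L₀ (diff closure).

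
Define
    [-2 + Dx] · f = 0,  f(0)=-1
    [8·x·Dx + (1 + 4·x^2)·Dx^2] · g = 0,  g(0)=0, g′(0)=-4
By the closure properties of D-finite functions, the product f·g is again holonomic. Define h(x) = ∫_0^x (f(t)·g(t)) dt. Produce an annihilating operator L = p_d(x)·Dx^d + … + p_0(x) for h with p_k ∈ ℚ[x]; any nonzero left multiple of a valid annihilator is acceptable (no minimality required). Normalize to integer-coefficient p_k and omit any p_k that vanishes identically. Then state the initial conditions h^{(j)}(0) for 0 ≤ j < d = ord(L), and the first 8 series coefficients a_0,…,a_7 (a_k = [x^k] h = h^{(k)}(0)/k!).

L = (4 - 16·x + 16·x^2)·Dx + (-4 + 8·x - 16·x^2)·Dx^2 + (1 + 4·x^2)·Dx^3  (order 3).
h: a_k = 0, 0, 2, 8/3, 2/3, -16/15, 4/5, 176/63, …
ICs: h(0) = 0, h′(0) = 0, h′′(0) = 4.

f: a_k = -1, -2, -2, -4/3, -2/3, -4/15, -4/45, -8/315, …
g: a_k = 0, -4, 0, 16/3, 0, -64/5, 0, 256/7, …
L₀ := L_f ⊗_s L_g (sym. prod.), ord ≤ 2.
∫: right-multiply L₀ by Dx.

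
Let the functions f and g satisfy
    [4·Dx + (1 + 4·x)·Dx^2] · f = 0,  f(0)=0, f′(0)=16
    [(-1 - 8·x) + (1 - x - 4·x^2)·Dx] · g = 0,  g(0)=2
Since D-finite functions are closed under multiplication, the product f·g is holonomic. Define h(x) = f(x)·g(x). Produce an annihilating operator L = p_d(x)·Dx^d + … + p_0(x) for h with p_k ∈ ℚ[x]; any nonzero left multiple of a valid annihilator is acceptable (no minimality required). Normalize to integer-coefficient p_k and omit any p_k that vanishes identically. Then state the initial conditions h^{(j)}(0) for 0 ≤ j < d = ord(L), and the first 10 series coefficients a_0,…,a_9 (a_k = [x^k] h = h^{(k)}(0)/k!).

f: a_k = 0, 16, -32, 256/3, -256, 4096/5, -8192/3, 65536/7, -32768, 1048576/9, …
g: a_k = 2, 2, 10, 18, 58, 130, 362, 882, 2330, 5858, …
L₀ := L_f ⊗_s L_g (sym. prod.), ord ≤ 2.
L = (12 + 64·x) + (-2 + 28·x + 80·x^2)·Dx + (-1 - 3·x + 8·x^2 + 16·x^3)·Dx^2  (order 2).
h: a_k = 0, 32, -32, 800/3, -1120/3, 34976/15, -69344/15, 164000/7, -6362912/105, 83831584/315, …
ICs: h(0) = 0, h′(0) = 32.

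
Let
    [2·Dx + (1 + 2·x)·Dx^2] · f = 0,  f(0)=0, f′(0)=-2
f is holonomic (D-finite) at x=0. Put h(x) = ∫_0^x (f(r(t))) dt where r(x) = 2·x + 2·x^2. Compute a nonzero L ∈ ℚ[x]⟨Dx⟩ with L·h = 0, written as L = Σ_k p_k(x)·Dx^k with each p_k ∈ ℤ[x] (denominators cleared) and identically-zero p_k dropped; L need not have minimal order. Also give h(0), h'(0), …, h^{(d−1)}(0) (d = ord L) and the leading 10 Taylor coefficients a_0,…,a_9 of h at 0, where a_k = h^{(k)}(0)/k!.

f: a_k = 0, -2, 2, -8/3, 4, -32/5, 32/3, -128/7, 32, -512/9, …
f∘r: x↦r, Dx↦Dx/r' in L_f ⇒ L₀.
h=∫₀ˣh₀: take L = L₀·Dx.
L = 2·Dx^2 + (1 + 2·x)·Dx^3  (order 3).
h: a_k = 0, 0, -2, 4/3, -4/3, 8/5, -32/15, 64/21, -32/7, 64/9, …
ICs: h(0) = 0, h′(0) = 0, h′′(0) = -4.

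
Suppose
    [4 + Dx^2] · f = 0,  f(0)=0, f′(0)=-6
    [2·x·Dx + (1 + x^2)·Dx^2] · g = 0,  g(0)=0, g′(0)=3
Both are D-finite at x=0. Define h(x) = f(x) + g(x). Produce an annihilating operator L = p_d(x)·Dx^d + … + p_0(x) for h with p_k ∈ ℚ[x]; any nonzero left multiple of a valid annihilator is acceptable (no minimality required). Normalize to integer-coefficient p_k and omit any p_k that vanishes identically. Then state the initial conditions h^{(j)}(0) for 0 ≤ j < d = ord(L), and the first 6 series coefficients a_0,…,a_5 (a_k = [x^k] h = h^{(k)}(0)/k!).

L = (-32·x + 80·x^3 + 16·x^5)·Dx + (4 + 32·x^2 + 36·x^4 + 8·x^6)·Dx^2 + (-8·x + 20·x^3 + 4·x^5)·Dx^3 + (1 + 8·x^2 + 9·x^4 + 2·x^6)·Dx^4  (order 4).
h: a_k = 0, -3, 0, 3, 0, -1/5, …
ICs: h(0) = 0, h′(0) = -3, h′′(0) = 0, h′′′(0) = 18.

f: a_k = 0, -6, 0, 4, 0, -4/5, …
g: a_k = 0, 3, 0, -1, 0, 3/5, …
Weyl lclm of L_f,L_g ⇒ L₀ (ord ≤ 4).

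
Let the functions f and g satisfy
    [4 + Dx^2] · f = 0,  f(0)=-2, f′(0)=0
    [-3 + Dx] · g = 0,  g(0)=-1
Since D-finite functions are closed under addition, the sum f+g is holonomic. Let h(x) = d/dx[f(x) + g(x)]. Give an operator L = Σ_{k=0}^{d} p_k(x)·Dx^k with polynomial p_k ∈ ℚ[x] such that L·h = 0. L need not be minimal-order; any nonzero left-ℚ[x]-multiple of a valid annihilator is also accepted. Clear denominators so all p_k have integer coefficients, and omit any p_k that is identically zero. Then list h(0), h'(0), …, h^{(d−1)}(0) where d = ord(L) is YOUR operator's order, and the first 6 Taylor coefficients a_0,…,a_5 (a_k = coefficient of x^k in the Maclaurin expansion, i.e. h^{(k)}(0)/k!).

f: a_k = -2, 0, 4, 0, -4/3, 0, …
g: a_k = -1, -3, -9/2, -9/2, -27/8, -81/40, …
Weyl lclm of L_f,L_g ⇒ L₀ (ord ≤ 3).
h₀' ⇒ L via d/dx closure of L₀.
L = 12 - 4·Dx + 3·Dx^2 - Dx^3  (order 3).
h: a_k = -3, -1, -27/2, -113/6, -81/8, -601/120, …
ICs: h(0) = -3, h′(0) = -1, h′′(0) = -27.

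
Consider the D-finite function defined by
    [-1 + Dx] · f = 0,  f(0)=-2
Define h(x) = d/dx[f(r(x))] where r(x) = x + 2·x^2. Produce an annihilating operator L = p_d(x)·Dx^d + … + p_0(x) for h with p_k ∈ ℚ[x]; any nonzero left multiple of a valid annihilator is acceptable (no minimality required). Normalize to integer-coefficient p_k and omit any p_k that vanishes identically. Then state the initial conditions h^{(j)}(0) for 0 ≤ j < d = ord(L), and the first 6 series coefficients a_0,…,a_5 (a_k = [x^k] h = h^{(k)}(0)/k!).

L = (5 + 8·x + 16·x^2) + (-1 - 4·x)·Dx  (order 1).
h: a_k = -2, -10, -13, -73/3, -281/12, -1741/60, …
ICs: h(0) = -2.

f: a_k = -2, -2, -1, -1/3, -1/12, -1/60, …
L₀ from L_f via x↦r, Dx↦r'^{-1}Dx.
h₀' ⇒ L via d/dx closure of L₀.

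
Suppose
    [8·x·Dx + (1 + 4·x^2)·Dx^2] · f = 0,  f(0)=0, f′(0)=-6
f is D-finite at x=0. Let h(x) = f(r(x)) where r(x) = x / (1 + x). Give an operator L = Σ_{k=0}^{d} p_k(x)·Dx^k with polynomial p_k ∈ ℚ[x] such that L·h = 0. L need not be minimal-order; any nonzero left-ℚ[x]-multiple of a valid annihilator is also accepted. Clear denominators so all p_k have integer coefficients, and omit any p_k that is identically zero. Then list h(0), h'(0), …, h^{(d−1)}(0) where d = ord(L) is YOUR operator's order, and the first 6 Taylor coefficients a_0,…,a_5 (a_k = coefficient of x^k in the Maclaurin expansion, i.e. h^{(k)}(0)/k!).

f: a_k = 0, -6, 0, 8, 0, -96/5, …
Substitute x→r, Dx→(1/r')Dx; clear ⇒ L₀.
L = (2 + 10·x)·Dx + (1 + 2·x + 5·x^2)·Dx^2  (order 2).
h: a_k = 0, -6, 6, 2, -18, 114/5, …
ICs: h(0) = 0, h′(0) = -6.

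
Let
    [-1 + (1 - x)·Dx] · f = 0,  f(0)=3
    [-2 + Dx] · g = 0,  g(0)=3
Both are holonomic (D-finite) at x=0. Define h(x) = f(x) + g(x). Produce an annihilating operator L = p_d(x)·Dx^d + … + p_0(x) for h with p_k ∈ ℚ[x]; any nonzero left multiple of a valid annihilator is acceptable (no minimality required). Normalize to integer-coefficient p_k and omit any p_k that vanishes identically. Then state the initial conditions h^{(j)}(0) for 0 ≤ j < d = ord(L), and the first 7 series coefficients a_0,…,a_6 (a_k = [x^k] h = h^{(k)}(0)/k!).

f: a_k = 3, 3, 3, 3, 3, 3, 3, …
g: a_k = 3, 6, 6, 4, 2, 4/5, 4/15, …
f+g: L₀ = lclm(L_f,L_g), ord ≤ 1+1.
L = -4·x + (-2 + 8·x - 4·x^2)·Dx + (1 - 3·x + 2·x^2)·Dx^2  (order 2).
h: a_k = 6, 9, 9, 7, 5, 19/5, 49/15, …
ICs: h(0) = 6, h′(0) = 9.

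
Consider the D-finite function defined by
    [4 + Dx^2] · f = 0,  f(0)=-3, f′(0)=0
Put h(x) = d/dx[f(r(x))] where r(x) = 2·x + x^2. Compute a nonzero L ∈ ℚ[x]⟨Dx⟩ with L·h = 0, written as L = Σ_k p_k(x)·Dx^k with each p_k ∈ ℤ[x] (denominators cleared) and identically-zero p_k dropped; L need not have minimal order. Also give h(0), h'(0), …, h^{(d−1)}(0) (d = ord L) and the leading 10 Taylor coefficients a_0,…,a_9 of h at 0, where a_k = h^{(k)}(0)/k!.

f: a_k = -3, 0, 6, 0, -2, 0, 4/15, 0, -2/105, 0, …
L₀ from L_f via x↦r, Dx↦r'^{-1}Dx.
Derive L from L₀ (diff closure).
L = (19 + 64·x + 96·x^2 + 64·x^3 + 16·x^4) + (-3 - 3·x)·Dx + (1 + 2·x + x^2)·Dx^2  (order 2).
h: a_k = 0, 48, 72, -104, -320, -928/5, 1232/5, 47984/105, 7296/35, -163168/945, …
ICs: h(0) = 0, h′(0) = 48.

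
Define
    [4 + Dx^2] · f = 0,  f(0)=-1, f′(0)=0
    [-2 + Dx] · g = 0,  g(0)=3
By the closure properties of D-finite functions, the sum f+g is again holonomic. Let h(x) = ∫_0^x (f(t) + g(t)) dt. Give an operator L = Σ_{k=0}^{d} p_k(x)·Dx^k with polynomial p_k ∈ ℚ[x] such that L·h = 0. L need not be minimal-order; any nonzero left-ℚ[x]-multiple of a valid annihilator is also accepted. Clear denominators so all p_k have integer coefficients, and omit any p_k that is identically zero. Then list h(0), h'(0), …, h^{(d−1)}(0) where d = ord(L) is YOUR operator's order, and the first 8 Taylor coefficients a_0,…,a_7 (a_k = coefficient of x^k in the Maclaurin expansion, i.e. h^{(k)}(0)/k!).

f: a_k = -1, 0, 2, 0, -2/3, 0, 4/45, 0, …
g: a_k = 3, 6, 6, 4, 2, 4/5, 4/15, 8/105, …
f+g: L₀ = lclm(L_f,L_g), ord ≤ 2+1.
h=∫₀ˣh₀: take L = L₀·Dx.
L = -8·Dx + 4·Dx^2 - 2·Dx^3 + Dx^4  (order 4).
h: a_k = 0, 2, 3, 8/3, 1, 4/15, 2/15, 16/315, …
ICs: h(0) = 0, h′(0) = 2, h′′(0) = 6, h′′′(0) = 16.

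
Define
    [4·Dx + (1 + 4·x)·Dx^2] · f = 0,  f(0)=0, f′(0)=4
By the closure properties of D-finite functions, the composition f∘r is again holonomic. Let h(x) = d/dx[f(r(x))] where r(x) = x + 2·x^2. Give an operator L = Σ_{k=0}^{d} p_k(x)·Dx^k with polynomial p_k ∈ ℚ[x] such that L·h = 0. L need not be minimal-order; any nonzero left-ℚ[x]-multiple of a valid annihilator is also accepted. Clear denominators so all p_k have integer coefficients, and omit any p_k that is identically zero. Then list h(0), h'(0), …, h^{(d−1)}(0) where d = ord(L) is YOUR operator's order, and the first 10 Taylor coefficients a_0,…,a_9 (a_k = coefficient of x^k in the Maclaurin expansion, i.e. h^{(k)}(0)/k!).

f: a_k = 0, 4, -8, 64/3, -64, 1024/5, -2048/3, 16384/7, -8192, 262144/9, …
Substitute x→r, Dx→(1/r')Dx; clear ⇒ L₀.
h₀' ⇒ L via d/dx closure of L₀.
L = (16·x + 32·x^2) + (1 + 8·x + 24·x^2 + 32·x^3)·Dx  (order 1).
h: a_k = 4, 0, -32, 128, -256, 0, 2048, -8192, 16384, 0, …
ICs: h(0) = 4.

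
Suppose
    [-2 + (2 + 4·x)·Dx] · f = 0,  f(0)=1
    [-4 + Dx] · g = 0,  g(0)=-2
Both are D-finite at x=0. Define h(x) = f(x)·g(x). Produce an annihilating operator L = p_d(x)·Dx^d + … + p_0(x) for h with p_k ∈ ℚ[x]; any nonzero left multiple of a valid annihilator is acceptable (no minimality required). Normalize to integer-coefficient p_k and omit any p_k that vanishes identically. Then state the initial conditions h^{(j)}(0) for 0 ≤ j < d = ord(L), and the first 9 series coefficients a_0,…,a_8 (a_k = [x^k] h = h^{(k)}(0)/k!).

f: a_k = 1, 1, -1/2, 1/2, -5/8, 7/8, -21/16, 33/16, -429/128, …
g: a_k = -2, -8, -16, -64/3, -64/3, -256/15, -512/45, -2048/315, -1024/315, …
h₀=f·g: eliminate ⇒ L₀, order ≤ 1·1.
L = (-5 - 8·x) + (1 + 2·x)·Dx  (order 1).
h: a_k = -2, -10, -23, -103/3, -449/12, -1949/60, -1643/72, -36047/2520, -135617/20160, …
ICs: h(0) = -2.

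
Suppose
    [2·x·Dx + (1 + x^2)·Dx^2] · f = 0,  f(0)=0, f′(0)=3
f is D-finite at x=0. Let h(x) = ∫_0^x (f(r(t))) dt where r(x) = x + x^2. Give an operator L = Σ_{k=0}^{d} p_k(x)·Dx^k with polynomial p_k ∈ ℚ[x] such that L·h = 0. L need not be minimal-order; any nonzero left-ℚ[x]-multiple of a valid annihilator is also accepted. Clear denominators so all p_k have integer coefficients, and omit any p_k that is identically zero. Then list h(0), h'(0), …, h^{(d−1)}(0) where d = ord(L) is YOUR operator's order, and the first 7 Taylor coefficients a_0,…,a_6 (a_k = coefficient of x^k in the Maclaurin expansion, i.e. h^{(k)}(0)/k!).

L = (-2 + 2·x + 8·x^2 + 12·x^3 + 6·x^4)·Dx^2 + (1 + 2·x + x^2 + 4·x^3 + 5·x^4 + 2·x^5)·Dx^3  (order 3).
h: a_k = 0, 0, 3/2, 1, -1/4, -3/5, -2/5, …
ICs: h(0) = 0, h′(0) = 0, h′′(0) = 3.

f: a_k = 0, 3, 0, -1, 0, 3/5, 0, …
h₀=f(r): pull back L_f along r ⇒ L₀.
Integrate: L := L₀·Dx.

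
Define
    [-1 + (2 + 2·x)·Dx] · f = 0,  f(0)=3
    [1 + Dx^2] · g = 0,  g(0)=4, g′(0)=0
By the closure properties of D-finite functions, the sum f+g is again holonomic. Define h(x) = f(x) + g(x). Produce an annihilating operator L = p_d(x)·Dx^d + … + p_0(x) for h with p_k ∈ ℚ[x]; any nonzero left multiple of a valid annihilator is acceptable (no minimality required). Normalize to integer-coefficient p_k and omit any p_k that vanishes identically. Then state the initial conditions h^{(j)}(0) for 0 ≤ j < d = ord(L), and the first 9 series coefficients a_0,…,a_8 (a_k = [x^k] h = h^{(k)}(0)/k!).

f: a_k = 3, 3/2, -3/8, 3/16, -15/128, 21/256, -63/1024, 99/2048, -1287/32768, …
g: a_k = 4, 0, -2, 0, 1/6, 0, -1/180, 0, 1/10080, …
L₀ := lclm(L_f,L_g); ord L₀ ≤ 1+2.
L = (-7 - 8·x - 4·x^2) + (6 + 22·x + 24·x^2 + 8·x^3)·Dx + (-7 - 8·x - 4·x^2)·Dx^2 + (6 + 22·x + 24·x^2 + 8·x^3)·Dx^3  (order 3).
h: a_k = 7, 3/2, -19/8, 3/16, 19/384, 21/256, -3091/46080, 99/2048, -404381/10321920, …
ICs: h(0) = 7, h′(0) = 3/2, h′′(0) = -19/4.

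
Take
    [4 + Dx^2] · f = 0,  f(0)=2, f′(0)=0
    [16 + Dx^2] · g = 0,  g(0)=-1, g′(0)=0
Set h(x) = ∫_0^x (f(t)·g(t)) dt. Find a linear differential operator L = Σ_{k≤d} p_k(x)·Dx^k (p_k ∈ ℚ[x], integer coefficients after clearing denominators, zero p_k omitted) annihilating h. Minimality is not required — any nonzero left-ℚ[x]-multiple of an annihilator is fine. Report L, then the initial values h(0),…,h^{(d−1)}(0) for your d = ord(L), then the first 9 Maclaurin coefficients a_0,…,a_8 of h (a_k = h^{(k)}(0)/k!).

L = 144·Dx + 40·Dx^3 + Dx^5  (order 5).
h: a_k = 0, -2, 0, 20/3, 0, -164/15, 0, 584/63, 0, …
ICs: h(0) = 0, h′(0) = -2, h′′(0) = 0, h′′′(0) = 40, h′′′′(0) = 0.

f: a_k = 2, 0, -4, 0, 4/3, 0, -8/45, 0, 4/315, …
g: a_k = -1, 0, 8, 0, -32/3, 0, 256/45, 0, -512/315, …
Sym-product of L_f,L_g gives L₀ (≤ ord 4).
∫: right-multiply L₀ by Dx.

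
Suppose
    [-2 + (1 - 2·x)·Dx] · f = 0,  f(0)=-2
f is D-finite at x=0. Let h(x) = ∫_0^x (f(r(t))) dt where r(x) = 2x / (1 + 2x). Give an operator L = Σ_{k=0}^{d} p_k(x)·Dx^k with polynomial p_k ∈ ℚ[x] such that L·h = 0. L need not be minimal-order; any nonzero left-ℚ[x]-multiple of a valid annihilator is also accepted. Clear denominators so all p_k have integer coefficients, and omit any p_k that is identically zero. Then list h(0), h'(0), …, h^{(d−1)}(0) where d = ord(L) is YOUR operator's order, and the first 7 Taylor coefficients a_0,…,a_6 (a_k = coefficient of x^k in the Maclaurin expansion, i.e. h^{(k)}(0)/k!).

L = 4·Dx + (-1 + 4·x^2)·Dx^2  (order 2).
h: a_k = 0, -2, -4, -16/3, -8, -64/5, -64/3, …
ICs: h(0) = 0, h′(0) = -2.

f: a_k = -2, -4, -8, -16, -32, -64, -128, …
f∘r: x↦r, Dx↦Dx/r' in L_f ⇒ L₀.
h=∫h₀ ⇒ L = L₀·Dx.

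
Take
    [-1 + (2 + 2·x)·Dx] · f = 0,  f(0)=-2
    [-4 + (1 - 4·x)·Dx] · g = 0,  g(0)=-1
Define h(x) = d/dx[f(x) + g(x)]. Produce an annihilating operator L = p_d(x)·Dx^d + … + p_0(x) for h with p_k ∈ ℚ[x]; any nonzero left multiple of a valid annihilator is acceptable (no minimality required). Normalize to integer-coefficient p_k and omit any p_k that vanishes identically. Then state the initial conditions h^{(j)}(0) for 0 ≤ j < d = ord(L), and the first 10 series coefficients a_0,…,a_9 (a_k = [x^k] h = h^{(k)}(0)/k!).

L = (-216 - 96·x) + (-381 - 792·x - 336·x^2)·Dx + (34 - 78·x - 208·x^2 - 96·x^3)·Dx^2  (order 2).
h: a_k = -5, -63/2, -1539/8, -16379/16, -655395/128, -6291393/256, -117440743/1024, -1073741395/2048, -77309417763/32768, -687194755205/65536, …
ICs: h(0) = -5, h′(0) = -63/2.

f: a_k = -2, -1, 1/4, -1/8, 5/64, -7/128, 21/512, -33/1024, 429/16384, -715/32768, …
g: a_k = -1, -4, -16, -64, -256, -1024, -4096, -16384, -65536, -262144, …
f+g: L₀ = lclm(L_f,L_g), ord ≤ 1+1.
h=h₀': d/dx-closure on L₀ ⇒ L.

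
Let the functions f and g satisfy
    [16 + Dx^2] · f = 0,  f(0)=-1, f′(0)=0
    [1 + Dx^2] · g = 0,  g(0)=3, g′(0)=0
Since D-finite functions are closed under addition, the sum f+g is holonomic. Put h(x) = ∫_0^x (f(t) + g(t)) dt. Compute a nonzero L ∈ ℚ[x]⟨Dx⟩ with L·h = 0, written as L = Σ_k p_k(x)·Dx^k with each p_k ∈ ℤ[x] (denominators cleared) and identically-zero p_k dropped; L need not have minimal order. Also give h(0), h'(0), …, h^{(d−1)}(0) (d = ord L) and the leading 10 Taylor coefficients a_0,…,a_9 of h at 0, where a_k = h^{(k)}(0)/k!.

L = 16·Dx + 17·Dx^3 + Dx^5  (order 5).
h: a_k = 0, 2, 0, 13/6, 0, -253/120, 0, 4093/5040, 0, -65533/362880, …
ICs: h(0) = 0, h′(0) = 2, h′′(0) = 0, h′′′(0) = 13, h′′′′(0) = 0.

f: a_k = -1, 0, 8, 0, -32/3, 0, 256/45, 0, -512/315, 0, …
g: a_k = 3, 0, -3/2, 0, 1/8, 0, -1/240, 0, 1/13440, 0, …
Sum ⇒ L₀ = lclm(L_f,L_g) in ℚ(x)⟨Dx⟩.
Integrate: L := L₀·Dx.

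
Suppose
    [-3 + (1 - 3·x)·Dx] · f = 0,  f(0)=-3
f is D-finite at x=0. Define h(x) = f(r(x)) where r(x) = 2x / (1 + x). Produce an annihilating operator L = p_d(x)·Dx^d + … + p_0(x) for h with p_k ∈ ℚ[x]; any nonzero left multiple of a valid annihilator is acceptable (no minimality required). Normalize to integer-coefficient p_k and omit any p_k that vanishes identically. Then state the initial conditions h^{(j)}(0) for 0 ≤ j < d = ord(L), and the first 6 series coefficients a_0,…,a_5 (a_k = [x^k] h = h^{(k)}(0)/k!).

f: a_k = -3, -9, -27, -81, -243, -729, …
f∘r: x↦r, Dx↦Dx/r' in L_f ⇒ L₀.
L = 6 + (-1 + 4·x + 5·x^2)·Dx  (order 1).
h: a_k = -3, -18, -90, -450, -2250, -11250, …
ICs: h(0) = -3.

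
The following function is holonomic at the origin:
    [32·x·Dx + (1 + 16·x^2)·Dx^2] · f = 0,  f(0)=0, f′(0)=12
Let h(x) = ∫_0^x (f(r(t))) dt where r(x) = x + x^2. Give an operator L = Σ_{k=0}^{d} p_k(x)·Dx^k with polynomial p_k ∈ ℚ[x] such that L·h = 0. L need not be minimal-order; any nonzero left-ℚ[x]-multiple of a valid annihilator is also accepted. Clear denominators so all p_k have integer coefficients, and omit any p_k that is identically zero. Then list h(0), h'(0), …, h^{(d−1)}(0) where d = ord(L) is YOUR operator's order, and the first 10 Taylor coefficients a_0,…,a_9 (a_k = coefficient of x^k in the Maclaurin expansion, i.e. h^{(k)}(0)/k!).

f: a_k = 0, 12, 0, -64, 0, 3072/5, 0, -49152/7, 0, 262144/3, …
L₀ from L_f via x↦r, Dx↦r'^{-1}Dx.
h=∫h₀ ⇒ L = L₀·Dx.
L = (-2 + 32·x + 128·x^2 + 192·x^3 + 96·x^4)·Dx^2 + (1 + 2·x + 16·x^2 + 64·x^3 + 80·x^4 + 32·x^5)·Dx^3  (order 3).
h: a_k = 0, 0, 6, 4, -16, -192/5, 352/5, 3008/7, -768/7, -14336/3, …
ICs: h(0) = 0, h′(0) = 0, h′′(0) = 12.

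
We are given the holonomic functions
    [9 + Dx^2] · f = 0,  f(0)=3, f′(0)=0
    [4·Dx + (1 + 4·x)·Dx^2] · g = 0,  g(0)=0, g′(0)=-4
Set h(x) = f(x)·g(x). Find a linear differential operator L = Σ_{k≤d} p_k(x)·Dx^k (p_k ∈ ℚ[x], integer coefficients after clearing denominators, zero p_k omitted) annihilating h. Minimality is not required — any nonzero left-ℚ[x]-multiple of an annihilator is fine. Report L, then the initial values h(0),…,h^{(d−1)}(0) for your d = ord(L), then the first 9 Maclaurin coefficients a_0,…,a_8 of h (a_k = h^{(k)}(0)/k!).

f: a_k = 3, 0, -27/2, 0, 81/8, 0, -243/80, 0, 2187/4480, …
g: a_k = 0, -4, 8, -64/3, 64, -1024/5, 2048/3, -16384/7, 8192, …
f·g: L₀ = L_f ⊗_s L_g, ord ≤ 2·2.
L = (-2043 - 1296·x + 44064·x^2 + 186624·x^3 + 186624·x^4) + (72 + 5472·x + 31104·x^2 + 41472·x^3)·Dx + (-182 + 864·x + 12096·x^2 + 41472·x^3 + 41472·x^4)·Dx^2 + (8 + 608·x + 3456·x^2 + 4608·x^3)·Dx^3 + (5 + 112·x + 800·x^2 + 2304·x^3 + 2304·x^4)·Dx^4  (order 4).
h: a_k = 0, -12, 24, -10, 84, -3669/10, 1265, -624507/140, 159837/10, …
ICs: h(0) = 0, h′(0) = -12, h′′(0) = 48, h′′′(0) = -60.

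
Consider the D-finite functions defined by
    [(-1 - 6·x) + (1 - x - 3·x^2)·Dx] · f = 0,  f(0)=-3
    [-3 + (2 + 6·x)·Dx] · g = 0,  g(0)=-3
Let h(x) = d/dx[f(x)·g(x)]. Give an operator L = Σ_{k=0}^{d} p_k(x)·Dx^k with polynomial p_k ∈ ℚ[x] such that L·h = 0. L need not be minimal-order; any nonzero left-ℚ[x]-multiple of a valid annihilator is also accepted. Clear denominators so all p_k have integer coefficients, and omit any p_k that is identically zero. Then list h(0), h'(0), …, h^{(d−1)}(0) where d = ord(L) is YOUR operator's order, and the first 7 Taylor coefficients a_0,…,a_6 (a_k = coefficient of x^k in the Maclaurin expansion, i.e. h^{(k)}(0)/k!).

f: a_k = -3, -3, -12, -21, -57, -120, -291, …
g: a_k = -3, -9/2, 27/8, -81/16, 1215/128, -5103/256, 45927/1024, …
Product ⇒ symmetric product L₀, ord ≤ 1.
Differentiate: ansatz ord ≤ ord L₀ ⇒ L.
L = (35 + 378·x + 1053·x^2 + 1350·x^3 + 1215·x^4) + (-10 - 50·x - 54·x^2 + 162·x^3 + 594·x^4 + 486·x^5)·Dx  (order 1).
h: a_k = 45/2, 315/4, 5859/16, 27099/32, 816255/256, 3496797/512, 48291327/2048, …
ICs: h(0) = 45/2.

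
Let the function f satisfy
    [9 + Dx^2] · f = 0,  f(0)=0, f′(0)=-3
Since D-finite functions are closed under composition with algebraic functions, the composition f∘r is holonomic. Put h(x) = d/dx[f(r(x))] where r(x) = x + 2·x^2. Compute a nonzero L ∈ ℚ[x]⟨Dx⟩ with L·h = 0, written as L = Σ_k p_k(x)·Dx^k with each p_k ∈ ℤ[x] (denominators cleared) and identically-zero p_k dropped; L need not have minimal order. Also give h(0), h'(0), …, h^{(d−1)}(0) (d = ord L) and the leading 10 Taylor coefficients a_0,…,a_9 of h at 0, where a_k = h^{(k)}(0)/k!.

f: a_k = 0, -3, 0, 9/2, 0, -81/40, 0, 243/560, 0, -243/4480, …
Change of var in L_f (x↦r) gives L₀.
h₀' ⇒ L via d/dx closure of L₀.
L = (57 + 144·x + 864·x^2 + 2304·x^3 + 2304·x^4) + (-12 - 48·x)·Dx + (1 + 8·x + 16·x^2)·Dx^2  (order 2).
h: a_k = -3, -12, 27/2, 108, 2079/8, 189/2, -45117/80, -6237/5, -5064363/4480, 124821/224, …
ICs: h(0) = -3, h′(0) = -12.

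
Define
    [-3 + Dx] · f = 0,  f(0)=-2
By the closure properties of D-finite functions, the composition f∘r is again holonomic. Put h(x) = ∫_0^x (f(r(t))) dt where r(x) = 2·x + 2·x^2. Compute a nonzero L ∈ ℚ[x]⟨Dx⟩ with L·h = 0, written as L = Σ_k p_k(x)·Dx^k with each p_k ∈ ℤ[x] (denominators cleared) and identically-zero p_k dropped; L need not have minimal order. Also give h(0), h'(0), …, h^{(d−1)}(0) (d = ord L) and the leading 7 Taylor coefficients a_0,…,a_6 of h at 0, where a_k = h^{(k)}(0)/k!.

f: a_k = -2, -6, -9, -9, -27/4, -81/20, -81/40, …
Change of var in L_f (x↦r) gives L₀.
h=∫h₀ ⇒ L = L₀·Dx.
L = (-6 - 12·x)·Dx + Dx^2  (order 2).
h: a_k = 0, -2, -6, -16, -36, -72, -648/5, …
ICs: h(0) = 0, h′(0) = -2.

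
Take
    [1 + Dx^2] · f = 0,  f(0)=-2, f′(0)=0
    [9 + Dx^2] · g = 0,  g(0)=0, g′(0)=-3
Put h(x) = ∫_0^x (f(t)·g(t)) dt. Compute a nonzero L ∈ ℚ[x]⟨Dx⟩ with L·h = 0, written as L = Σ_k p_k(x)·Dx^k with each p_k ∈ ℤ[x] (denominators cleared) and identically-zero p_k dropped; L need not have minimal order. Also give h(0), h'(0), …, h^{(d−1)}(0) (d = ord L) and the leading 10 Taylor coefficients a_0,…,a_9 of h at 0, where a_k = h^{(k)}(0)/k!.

f: a_k = -2, 0, 1, 0, -1/12, 0, 1/360, 0, -1/20160, 0, …
g: a_k = 0, -3, 0, 9/2, 0, -81/40, 0, 243/560, 0, -243/4480, …
Sym-product of L_f,L_g gives L₀ (≤ ord 4).
h=∫₀ˣh₀: take L = L₀·Dx.
L = 64·Dx + 20·Dx^3 + Dx^5  (order 5).
h: a_k = 0, 0, 3, 0, -3, 0, 22/15, 0, -43/105, 0, …
ICs: h(0) = 0, h′(0) = 0, h′′(0) = 6, h′′′(0) = 0, h′′′′(0) = -72.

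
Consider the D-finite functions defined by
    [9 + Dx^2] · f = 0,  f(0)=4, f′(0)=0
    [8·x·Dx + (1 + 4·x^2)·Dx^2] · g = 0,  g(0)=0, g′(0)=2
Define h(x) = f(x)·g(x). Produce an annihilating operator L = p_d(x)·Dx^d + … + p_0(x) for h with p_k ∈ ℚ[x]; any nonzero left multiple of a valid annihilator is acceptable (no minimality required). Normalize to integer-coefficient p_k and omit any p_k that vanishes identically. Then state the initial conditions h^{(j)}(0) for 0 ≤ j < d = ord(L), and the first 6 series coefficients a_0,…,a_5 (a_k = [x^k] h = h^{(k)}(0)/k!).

L = (2925 + 31536·x^2 + 95904·x^4 + 186624·x^6 + 186624·x^8) + (2448·x + 20160·x^3 + 62208·x^5 + 82944·x^7)·Dx + (442 + 5088·x^2 + 19008·x^4 + 41472·x^6 + 41472·x^8)·Dx^2 + (272·x + 2240·x^3 + 6912·x^5 + 9216·x^7)·Dx^3 + (13 + 176·x^2 + 928·x^4 + 2304·x^6 + 2304·x^8)·Dx^4  (order 4).
h: a_k = 0, 8, 0, -140/3, 0, 503/5, …
ICs: h(0) = 0, h′(0) = 8, h′′(0) = 0, h′′′(0) = -280.

f: a_k = 4, 0, -18, 0, 27/2, 0, …
g: a_k = 0, 2, 0, -8/3, 0, 32/5, …
Product ⇒ symmetric product L₀, ord ≤ 4.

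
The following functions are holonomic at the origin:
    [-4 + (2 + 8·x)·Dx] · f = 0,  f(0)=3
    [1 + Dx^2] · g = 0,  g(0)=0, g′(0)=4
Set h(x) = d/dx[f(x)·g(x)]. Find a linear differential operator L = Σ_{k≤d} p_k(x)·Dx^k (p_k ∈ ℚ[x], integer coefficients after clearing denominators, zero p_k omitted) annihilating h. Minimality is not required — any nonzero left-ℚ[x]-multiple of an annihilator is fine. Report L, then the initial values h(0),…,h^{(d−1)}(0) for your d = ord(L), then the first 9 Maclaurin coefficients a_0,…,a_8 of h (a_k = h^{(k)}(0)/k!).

f: a_k = 3, 6, -6, 12, -30, 84, -252, 792, -2574, …
g: a_k = 0, 4, 0, -2/3, 0, 1/30, 0, -1/1260, 0, …
Product ⇒ symmetric product L₀, ord ≤ 2.
Differentiate: ansatz ord ≤ ord L₀ ⇒ L.
L = (-7 + 336·x + 736·x^2 + 256·x^3 + 256·x^4) + (44 + 144·x - 192·x^2 - 256·x^3)·Dx + (13 + 112·x + 288·x^2 + 256·x^3 + 256·x^4)·Dx^2  (order 2).
h: a_k = 12, 48, -78, 176, -1159/2, 9846/5, -83009/12, 2614412/105, -61260163/672, …
ICs: h(0) = 12, h′(0) = 48.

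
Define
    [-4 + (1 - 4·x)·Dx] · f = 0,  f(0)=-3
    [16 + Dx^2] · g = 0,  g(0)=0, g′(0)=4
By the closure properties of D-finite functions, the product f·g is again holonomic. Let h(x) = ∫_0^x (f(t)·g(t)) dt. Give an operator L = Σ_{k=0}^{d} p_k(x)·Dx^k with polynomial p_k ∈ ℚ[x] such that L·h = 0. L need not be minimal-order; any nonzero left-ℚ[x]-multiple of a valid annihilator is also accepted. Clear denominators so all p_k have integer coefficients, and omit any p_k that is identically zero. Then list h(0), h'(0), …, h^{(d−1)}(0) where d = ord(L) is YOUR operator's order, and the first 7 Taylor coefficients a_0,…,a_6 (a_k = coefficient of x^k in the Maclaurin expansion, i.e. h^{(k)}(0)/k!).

f: a_k = -3, -12, -48, -192, -768, -3072, -12288, …
g: a_k = 0, 4, 0, -32/3, 0, 128/15, 0, …
Product ⇒ symmetric product L₀, ord ≤ 2.
h=∫h₀ ⇒ L = L₀·Dx.
L = (-16 + 64·x)·Dx + 8·Dx^2 + (-1 + 4·x)·Dx^3  (order 3).
h: a_k = 0, 0, -6, -16, -40, -128, -6464/15, …
ICs: h(0) = 0, h′(0) = 0, h′′(0) = -12.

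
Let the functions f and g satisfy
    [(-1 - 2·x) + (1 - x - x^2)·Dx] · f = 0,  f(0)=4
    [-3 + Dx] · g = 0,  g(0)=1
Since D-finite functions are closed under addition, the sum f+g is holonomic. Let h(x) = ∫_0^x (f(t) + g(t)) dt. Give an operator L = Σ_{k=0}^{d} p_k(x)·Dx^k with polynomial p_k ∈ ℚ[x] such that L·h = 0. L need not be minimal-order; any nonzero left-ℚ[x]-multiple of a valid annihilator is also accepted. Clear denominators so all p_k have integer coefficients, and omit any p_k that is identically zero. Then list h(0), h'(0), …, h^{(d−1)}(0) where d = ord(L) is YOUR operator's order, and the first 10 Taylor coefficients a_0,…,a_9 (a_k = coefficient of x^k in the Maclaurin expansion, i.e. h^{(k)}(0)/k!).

f: a_k = 4, 4, 8, 12, 20, 32, 52, 84, 136, 220, …
g: a_k = 1, 3, 9/2, 9/2, 27/8, 81/40, 81/80, 243/560, 729/4480, 243/4480, …
f+g: L₀ = lclm(L_f,L_g), ord ≤ 1+1.
∫: right-multiply L₀ by Dx.
L = (-3 - 9·x - 45·x^2 - 18·x^3)·Dx + (-5 + 24·x + 15·x^2 - 18·x^3 - 9·x^4)·Dx^2 + (2 - 7·x + 8·x^3 + 3·x^4)·Dx^3  (order 3).
h: a_k = 0, 5, 7/2, 25/6, 33/8, 187/40, 1361/240, 4241/560, 47283/4480, 610009/40320, …
ICs: h(0) = 0, h′(0) = 5, h′′(0) = 7.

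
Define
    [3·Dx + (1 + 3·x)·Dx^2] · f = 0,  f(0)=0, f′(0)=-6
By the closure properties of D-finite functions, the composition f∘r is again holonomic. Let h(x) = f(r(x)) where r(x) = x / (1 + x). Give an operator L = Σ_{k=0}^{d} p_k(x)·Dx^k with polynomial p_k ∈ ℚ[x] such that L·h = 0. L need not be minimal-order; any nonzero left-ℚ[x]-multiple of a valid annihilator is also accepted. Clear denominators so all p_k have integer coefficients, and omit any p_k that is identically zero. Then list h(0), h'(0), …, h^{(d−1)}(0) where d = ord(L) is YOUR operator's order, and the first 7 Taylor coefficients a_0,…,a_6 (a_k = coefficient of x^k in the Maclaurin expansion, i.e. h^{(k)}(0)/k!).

f: a_k = 0, -6, 9, -18, 81/2, -486/5, 243, …
h₀=f(r): pull back L_f along r ⇒ L₀.
L = (5 + 8·x)·Dx + (1 + 5·x + 4·x^2)·Dx^2  (order 2).
h: a_k = 0, -6, 15, -42, 255/2, -2046/5, 1365, …
ICs: h(0) = 0, h′(0) = -6.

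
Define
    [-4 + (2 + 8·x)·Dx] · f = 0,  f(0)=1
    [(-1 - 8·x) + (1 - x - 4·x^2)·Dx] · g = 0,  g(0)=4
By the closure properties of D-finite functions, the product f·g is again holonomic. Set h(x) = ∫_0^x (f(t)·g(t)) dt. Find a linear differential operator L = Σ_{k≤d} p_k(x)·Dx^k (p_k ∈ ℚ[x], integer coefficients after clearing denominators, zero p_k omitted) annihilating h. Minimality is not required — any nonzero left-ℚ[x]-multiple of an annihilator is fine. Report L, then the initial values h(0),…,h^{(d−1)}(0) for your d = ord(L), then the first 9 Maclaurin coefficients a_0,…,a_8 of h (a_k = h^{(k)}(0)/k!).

f: a_k = 1, 2, -2, 4, -10, 28, -84, 264, -858, …
g: a_k = 4, 4, 20, 36, 116, 260, 724, 1764, 4660, …
f·g: L₀ = L_f ⊗_s L_g, ord ≤ 1·1.
Integrate: L := L₀·Dx.
L = (3 + 10·x + 24·x^2)·Dx + (-1 - 3·x + 8·x^2 + 16·x^3)·Dx^2  (order 2).
h: a_k = 0, 4, 6, 20/3, 21, 124/5, 286/3, 732/7, 1019/2, …
ICs: h(0) = 0, h′(0) = 4.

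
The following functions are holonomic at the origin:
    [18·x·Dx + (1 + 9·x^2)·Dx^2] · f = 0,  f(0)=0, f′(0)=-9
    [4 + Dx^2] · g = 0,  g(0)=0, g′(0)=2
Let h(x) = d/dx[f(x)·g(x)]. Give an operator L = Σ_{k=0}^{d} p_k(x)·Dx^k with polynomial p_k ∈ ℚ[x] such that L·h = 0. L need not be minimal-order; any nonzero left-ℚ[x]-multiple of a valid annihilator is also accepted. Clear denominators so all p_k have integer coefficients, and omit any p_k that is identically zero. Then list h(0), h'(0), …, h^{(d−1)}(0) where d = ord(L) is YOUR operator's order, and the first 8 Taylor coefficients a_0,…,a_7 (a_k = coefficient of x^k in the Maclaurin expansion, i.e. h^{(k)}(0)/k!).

f: a_k = 0, -9, 0, 27, 0, -729/5, 0, 6561/7, …
g: a_k = 0, 2, 0, -4/3, 0, 4/15, 0, -8/315, …
Product ⇒ symmetric product L₀, ord ≤ 4.
Differentiate: ansatz ord ≤ ord L₀ ⇒ L.
L = (52480 + 1115424·x^2 + 18751824·x^4 + 15209856·x^6 + 3464208·x^8 - 11337408·x^10 + 34012224·x^12) + (31032·x + 1320624·x^3 + 10701720·x^5 + 13646880·x^7 + 18895680·x^9 + 34012224·x^11)·Dx + (13640 + 300780·x^2 + 4978584·x^4 + 5269212·x^6 + 3621672·x^8 + 2834352·x^10 + 17006112·x^12)·Dx^2 + (7758·x + 330156·x^3 + 2675430·x^5 + 3411720·x^7 + 4723920·x^9 + 8503056·x^11)·Dx^3 + (130 + 5481·x^2 + 72657·x^4 + 366687·x^6 + 688905·x^8 + 1417176·x^10 + 2125764·x^12)·Dx^4  (order 4).
h: a_k = 0, -36, 0, 264, 0, -1980, 0, 83056/5, …
ICs: h(0) = 0, h′(0) = -36, h′′(0) = 0, h′′′(0) = 1584.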